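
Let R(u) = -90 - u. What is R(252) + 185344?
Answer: 185002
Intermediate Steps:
R(252) + 185344 = (-90 - 1*252) + 185344 = (-90 - 252) + 185344 = -342 + 185344 = 185002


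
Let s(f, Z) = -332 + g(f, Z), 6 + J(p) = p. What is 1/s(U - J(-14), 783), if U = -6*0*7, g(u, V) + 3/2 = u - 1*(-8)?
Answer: -2/611 ≈ -0.0032733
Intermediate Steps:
J(p) = -6 + p
g(u, V) = 13/2 + u (g(u, V) = -3/2 + (u - 1*(-8)) = -3/2 + (u + 8) = -3/2 + (8 + u) = 13/2 + u)
U = 0 (U = 0*7 = 0)
s(f, Z) = -651/2 + f (s(f, Z) = -332 + (13/2 + f) = -651/2 + f)
1/s(U - J(-14), 783) = 1/(-651/2 + (0 - (-6 - 14))) = 1/(-651/2 + (0 - 1*(-20))) = 1/(-651/2 + (0 + 20)) = 1/(-651/2 + 20) = 1/(-611/2) = -2/611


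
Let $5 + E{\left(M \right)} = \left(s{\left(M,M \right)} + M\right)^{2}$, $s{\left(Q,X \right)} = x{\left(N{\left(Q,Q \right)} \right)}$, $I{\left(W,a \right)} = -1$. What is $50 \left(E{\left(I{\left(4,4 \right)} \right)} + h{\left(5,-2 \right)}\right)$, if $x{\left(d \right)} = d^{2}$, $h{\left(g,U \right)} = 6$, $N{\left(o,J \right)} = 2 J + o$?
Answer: $3250$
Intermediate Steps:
$N{\left(o,J \right)} = o + 2 J$
$s{\left(Q,X \right)} = 9 Q^{2}$ ($s{\left(Q,X \right)} = \left(Q + 2 Q\right)^{2} = \left(3 Q\right)^{2} = 9 Q^{2}$)
$E{\left(M \right)} = -5 + \left(M + 9 M^{2}\right)^{2}$ ($E{\left(M \right)} = -5 + \left(9 M^{2} + M\right)^{2} = -5 + \left(M + 9 M^{2}\right)^{2}$)
$50 \left(E{\left(I{\left(4,4 \right)} \right)} + h{\left(5,-2 \right)}\right) = 50 \left(\left(-5 + \left(-1\right)^{2} \left(1 + 9 \left(-1\right)\right)^{2}\right) + 6\right) = 50 \left(\left(-5 + 1 \left(1 - 9\right)^{2}\right) + 6\right) = 50 \left(\left(-5 + 1 \left(-8\right)^{2}\right) + 6\right) = 50 \left(\left(-5 + 1 \cdot 64\right) + 6\right) = 50 \left(\left(-5 + 64\right) + 6\right) = 50 \left(59 + 6\right) = 50 \cdot 65 = 3250$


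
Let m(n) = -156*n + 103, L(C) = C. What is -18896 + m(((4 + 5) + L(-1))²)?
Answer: -28777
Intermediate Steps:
m(n) = 103 - 156*n
-18896 + m(((4 + 5) + L(-1))²) = -18896 + (103 - 156*((4 + 5) - 1)²) = -18896 + (103 - 156*(9 - 1)²) = -18896 + (103 - 156*8²) = -18896 + (103 - 156*64) = -18896 + (103 - 9984) = -18896 - 9881 = -28777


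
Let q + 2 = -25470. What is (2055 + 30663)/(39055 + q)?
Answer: 32718/13583 ≈ 2.4087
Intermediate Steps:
q = -25472 (q = -2 - 25470 = -25472)
(2055 + 30663)/(39055 + q) = (2055 + 30663)/(39055 - 25472) = 32718/13583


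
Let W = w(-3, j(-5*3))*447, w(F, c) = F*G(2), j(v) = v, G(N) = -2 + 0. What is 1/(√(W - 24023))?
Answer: -I*√21341/21341 ≈ -0.0068453*I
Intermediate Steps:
G(N) = -2
w(F, c) = -2*F (w(F, c) = F*(-2) = -2*F)
W = 2682 (W = -2*(-3)*447 = 6*447 = 2682)
1/(√(W - 24023)) = 1/(√(2682 - 24023)) = 1/(√(-21341)) = 1/(I*√21341) = -I*√21341/21341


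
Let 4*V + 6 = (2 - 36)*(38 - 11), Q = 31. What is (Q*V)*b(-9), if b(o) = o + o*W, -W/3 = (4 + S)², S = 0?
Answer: -3029103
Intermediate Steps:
V = -231 (V = -3/2 + ((2 - 36)*(38 - 11))/4 = -3/2 + (-34*27)/4 = -3/2 + (¼)*(-918) = -3/2 - 459/2 = -231)
W = -48 (W = -3*(4 + 0)² = -3*4² = -3*16 = -48)
b(o) = -47*o (b(o) = o + o*(-48) = o - 48*o = -47*o)
(Q*V)*b(-9) = (31*(-231))*(-47*(-9)) = -7161*423 = -3029103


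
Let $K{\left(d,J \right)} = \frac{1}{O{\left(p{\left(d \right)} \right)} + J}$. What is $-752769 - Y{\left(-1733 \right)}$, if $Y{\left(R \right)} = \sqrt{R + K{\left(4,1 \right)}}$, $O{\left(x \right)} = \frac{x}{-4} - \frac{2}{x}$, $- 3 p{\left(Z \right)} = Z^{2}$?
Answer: $-752769 - \frac{i \sqrt{7320365}}{65} \approx -7.5277 \cdot 10^{5} - 41.625 i$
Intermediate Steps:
$p{\left(Z \right)} = - \frac{Z^{2}}{3}$
$O{\left(x \right)} = - \frac{2}{x} - \frac{x}{4}$ ($O{\left(x \right)} = x \left(- \frac{1}{4}\right) - \frac{2}{x} = - \frac{x}{4} - \frac{2}{x} = - \frac{2}{x} - \frac{x}{4}$)
$K{\left(d,J \right)} = \frac{1}{J + \frac{6}{d^{2}} + \frac{d^{2}}{12}}$ ($K{\left(d,J \right)} = \frac{1}{\left(- \frac{2}{\left(- \frac{1}{3}\right) d^{2}} - \frac{\left(- \frac{1}{3}\right) d^{2}}{4}\right) + J} = \frac{1}{\left(- 2 \left(- \frac{3}{d^{2}}\right) + \frac{d^{2}}{12}\right) + J} = \frac{1}{\left(\frac{6}{d^{2}} + \frac{d^{2}}{12}\right) + J} = \frac{1}{J + \frac{6}{d^{2}} + \frac{d^{2}}{12}}$)
$Y{\left(R \right)} = \sqrt{\frac{24}{65} + R}$ ($Y{\left(R \right)} = \sqrt{R + \frac{12 \cdot 4^{2}}{72 + 4^{4} + 12 \cdot 1 \cdot 4^{2}}} = \sqrt{R + 12 \cdot 16 \frac{1}{72 + 256 + 12 \cdot 1 \cdot 16}} = \sqrt{R + 12 \cdot 16 \frac{1}{72 + 256 + 192}} = \sqrt{R + 12 \cdot 16 \cdot \frac{1}{520}} = \sqrt{R + \frac{24}{65}} = \sqrt{\frac{24}{65} + R}$)
$-752769 - Y{\left(-1733 \right)} = -752769 - \frac{\sqrt{1560 + 4225 \left(-1733\right)}}{65} = -752769 - \frac{\sqrt{1560 - 7321925}}{65} = -752769 - \frac{\sqrt{-7320365}}{65} = -752769 - \frac{i \sqrt{7320365}}{65}$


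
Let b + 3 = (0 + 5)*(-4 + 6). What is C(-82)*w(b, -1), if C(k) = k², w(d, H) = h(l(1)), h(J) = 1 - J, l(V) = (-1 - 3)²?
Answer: -100860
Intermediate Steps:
l(V) = 16 (l(V) = (-4)² = 16)
b = 7 (b = -3 + (0 + 5)*(-4 + 6) = -3 + 5*2 = -3 + 10 = 7)
w(d, H) = -15 (w(d, H) = 1 - 1*16 = 1 - 16 = -15)
C(-82)*w(b, -1) = (-82)²*(-15) = 6724*(-15) = -100860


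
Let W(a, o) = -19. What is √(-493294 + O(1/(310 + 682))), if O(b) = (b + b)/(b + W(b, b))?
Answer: 14*I*√893993215515/18847 ≈ 702.35*I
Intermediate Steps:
O(b) = 2*b/(-19 + b) (O(b) = (b + b)/(b - 19) = (2*b)/(-19 + b) = 2*b/(-19 + b))
√(-493294 + O(1/(310 + 682))) = √(-493294 + 2/((310 + 682)*(-19 + 1/(310 + 682)))) = √(-493294 + 2/(992*(-19 + 1/992))) = √(-493294 + 2*(1/992)/(-19 + 1/992)) = √(-493294 + 2*(1/992)/(-18847/992)) = √(-493294 + 2*(1/992)*(-992/18847)) = √(-493294 - 2/18847) = √(-9297112020/18847) = 14*I*√893993215515/18847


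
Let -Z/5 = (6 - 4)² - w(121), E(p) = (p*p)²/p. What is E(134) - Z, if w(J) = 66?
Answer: 2405794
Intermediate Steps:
E(p) = p³ (E(p) = (p²)²/p = p⁴/p = p³)
Z = 310 (Z = -5*((6 - 4)² - 1*66) = -5*(2² - 66) = -5*(4 - 66) = -5*(-62) = 310)
E(134) - Z = 134³ - 1*310 = 2406104 - 310 = 2405794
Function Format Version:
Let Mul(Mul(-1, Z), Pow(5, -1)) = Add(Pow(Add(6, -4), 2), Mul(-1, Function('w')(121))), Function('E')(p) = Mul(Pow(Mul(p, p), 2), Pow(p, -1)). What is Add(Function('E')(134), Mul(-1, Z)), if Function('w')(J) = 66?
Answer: 2405794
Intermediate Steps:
Function('E')(p) = Pow(p, 3) (Function('E')(p) = Mul(Pow(Pow(p, 2), 2), Pow(p, -1)) = Mul(Pow(p, 4), Pow(p, -1)) = Pow(p, 3))
Z = 310 (Z = Mul(-5, Add(Pow(Add(6, -4), 2), Mul(-1, 66))) = Mul(-5, Add(Pow(2, 2), -66)) = Mul(-5, Add(4, -66)) = Mul(-5, -62) = 310)
Add(Function('E')(134), Mul(-1, Z)) = Add(Pow(134, 3), Mul(-1, 310)) = Add(2406104, -310) = 2405794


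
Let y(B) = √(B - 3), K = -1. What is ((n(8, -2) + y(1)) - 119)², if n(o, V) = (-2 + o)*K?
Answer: (125 - I*√2)² ≈ 15623.0 - 353.55*I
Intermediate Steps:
n(o, V) = 2 - o (n(o, V) = (-2 + o)*(-1) = 2 - o)
y(B) = √(-3 + B)
((n(8, -2) + y(1)) - 119)² = (((2 - 1*8) + √(-3 + 1)) - 119)² = (((2 - 8) + √(-2)) - 119)² = ((-6 + I*√2) - 119)² = (-125 + I*√2)²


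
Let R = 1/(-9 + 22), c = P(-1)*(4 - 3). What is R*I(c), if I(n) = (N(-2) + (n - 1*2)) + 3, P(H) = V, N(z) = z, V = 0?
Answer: -1/13 ≈ -0.076923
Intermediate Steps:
P(H) = 0
c = 0 (c = 0*(4 - 3) = 0*1 = 0)
I(n) = -1 + n (I(n) = (-2 + (n - 1*2)) + 3 = (-2 + (n - 2)) + 3 = (-2 + (-2 + n)) + 3 = (-4 + n) + 3 = -1 + n)
R = 1/13 ≈ 0.076923
R*I(c) = (-1 + 0)/13 = (1/13)*(-1) = -1/13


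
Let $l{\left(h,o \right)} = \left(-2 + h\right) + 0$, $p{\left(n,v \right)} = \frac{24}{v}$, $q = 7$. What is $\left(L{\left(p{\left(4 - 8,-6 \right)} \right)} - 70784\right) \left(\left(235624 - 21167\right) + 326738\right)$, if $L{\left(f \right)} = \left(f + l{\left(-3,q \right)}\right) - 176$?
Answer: $-38408067955$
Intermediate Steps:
$l{\left(h,o \right)} = -2 + h$
$L{\left(f \right)} = -181 + f$ ($L{\left(f \right)} = \left(f - 5\right) - 176 = \left(-5 + f\right) - 176 = -181 + f$)
$\left(L{\left(p{\left(4 - 8,-6 \right)} \right)} - 70784\right) \left(\left(235624 - 21167\right) + 326738\right) = \left(\left(-181 + \frac{24}{-6}\right) - 70784\right) \left(\left(235624 - 21167\right) + 326738\right) = \left(\left(-181 + 24 \left(- \frac{1}{6}\right)\right) - 70784\right) \left(\left(235624 - 21167\right) + 326738\right) = \left(\left(-181 - 4\right) - 70784\right) \left(214457 + 326738\right) = \left(-185 - 70784\right) 541195 = \left(-70969\right) 541195 = -38408067955$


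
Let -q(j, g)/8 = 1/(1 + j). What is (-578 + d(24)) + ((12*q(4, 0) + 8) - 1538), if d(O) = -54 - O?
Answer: -11026/5 ≈ -2205.2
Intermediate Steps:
q(j, g) = -8/(1 + j)
(-578 + d(24)) + ((12*q(4, 0) + 8) - 1538) = (-578 + (-54 - 1*24)) + ((12*(-8/(1 + 4)) + 8) - 1538) = (-578 + (-54 - 24)) + ((12*(-8/5) + 8) - 1538) = (-578 - 78) + ((12*(-8*1/5) + 8) - 1538) = -656 + ((12*(-8/5) + 8) - 1538) = -656 + ((-96/5 + 8) - 1538) = -656 + (-56/5 - 1538) = -656 - 7746/5 = -11026/5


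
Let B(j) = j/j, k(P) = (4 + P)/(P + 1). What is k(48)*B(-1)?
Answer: 52/49 ≈ 1.0612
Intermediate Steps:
k(P) = (4 + P)/(1 + P)
B(j) = 1
k(48)*B(-1) = ((4 + 48)/(1 + 48))*1 = (52/49)*1 = 52/49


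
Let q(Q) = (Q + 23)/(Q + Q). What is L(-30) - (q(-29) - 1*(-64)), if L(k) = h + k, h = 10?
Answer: -2439/29 ≈ -84.103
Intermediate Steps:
q(Q) = (23 + Q)/(2*Q) (q(Q) = (23 + Q)/((2*Q)) = (23 + Q)*(1/(2*Q)) = (23 + Q)/(2*Q))
L(k) = 10 + k
L(-30) - (q(-29) - 1*(-64)) = (10 - 30) - ((½)*(23 - 29)/(-29) - 1*(-64)) = -20 - ((½)*(-1/29)*(-6) + 64) = -20 - (3/29 + 64) = -20 - 1*1859/29 = -20 - 1859/29 = -2439/29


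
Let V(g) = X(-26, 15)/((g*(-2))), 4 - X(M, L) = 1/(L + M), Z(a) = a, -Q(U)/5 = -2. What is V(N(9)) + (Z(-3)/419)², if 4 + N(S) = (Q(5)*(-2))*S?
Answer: 7936677/710670928 ≈ 0.011168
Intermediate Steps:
Q(U) = 10 (Q(U) = -5*(-2) = 10)
N(S) = -4 - 20*S (N(S) = -4 + (10*(-2))*S = -4 - 20*S)
X(M, L) = 4 - 1/(L + M)
V(g) = -45/(22*g) (V(g) = ((-1 + 4*15 + 4*(-26))/(15 - 26))/((g*(-2))) = ((-1 + 60 - 104)/(-11))/((-2*g)) = (-1/11*(-45))*(-1/(2*g)) = 45*(-1/(2*g))/11 = -45/(22*g))
V(N(9)) + (Z(-3)/419)² = -45/(22*(-4 - 20*9)) + (-3/419)² = -45/(22*(-4 - 180)) + (-3*1/419)² = -45/22/(-184) + (-3/419)² = -45/22*(-1/184) + 9/175561 = 45/4048 + 9/175561 = 7936677/710670928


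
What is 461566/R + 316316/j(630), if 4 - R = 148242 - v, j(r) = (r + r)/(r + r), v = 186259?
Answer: 12027112202/38021 ≈ 3.1633e+5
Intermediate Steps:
j(r) = 1 (j(r) = (2*r)/((2*r)) = (2*r)*(1/(2*r)) = 1)
R = 38021 (R = 4 - (148242 - 1*186259) = 4 - (148242 - 186259) = 4 - 1*(-38017) = 4 + 38017 = 38021)
461566/R + 316316/j(630) = 461566/38021 + 316316/1 = 461566*(1/38021) + 316316*1 = 461566/38021 + 316316 = 12027112202/38021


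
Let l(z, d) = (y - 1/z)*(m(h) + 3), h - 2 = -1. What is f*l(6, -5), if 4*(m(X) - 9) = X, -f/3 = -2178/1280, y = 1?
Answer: 53361/1024 ≈ 52.110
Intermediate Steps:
h = 1 (h = 2 - 1 = 1)
f = 3267/640 (f = -(-6534)/1280 = -3*(-1089/640) = 3267/640 ≈ 5.1047)
m(X) = 9 + X/4
l(z, d) = 49/4 - 49/(4*z) (l(z, d) = (1 - 1/z)*((9 + (¼)*1) + 3) = (1 - 1/z)*((9 + ¼) + 3) = (1 - 1/z)*(37/4 + 3) = (1 - 1/z)*(49/4) = 49/4 - 49/(4*z))
f*l(6, -5) = 3267*((49/4)*(-1 + 6)/6)/640 = 3267*((49/4)*(⅙)*5)/640 = (3267/640)*(245/24) = 53361/1024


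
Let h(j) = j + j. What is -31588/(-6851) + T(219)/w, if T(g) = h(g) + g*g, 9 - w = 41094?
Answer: 322070477/93824445 ≈ 3.4327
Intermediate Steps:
w = -41085 (w = 9 - 1*41094 = 9 - 41094 = -41085)
h(j) = 2*j
T(g) = g**2 + 2*g (T(g) = 2*g + g*g = 2*g + g**2 = g**2 + 2*g)
-31588/(-6851) + T(219)/w = -31588/(-6851) + (219*(2 + 219))/(-41085) = -31588*(-1/6851) + (219*221)*(-1/41085) = 31588/6851 + 48399*(-1/41085) = 31588/6851 - 16133/13695 = 322070477/93824445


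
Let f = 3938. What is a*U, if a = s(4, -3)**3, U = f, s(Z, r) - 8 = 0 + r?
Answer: 492250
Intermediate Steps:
s(Z, r) = 8 + r (s(Z, r) = 8 + (0 + r) = 8 + r)
U = 3938
a = 125 (a = (8 - 3)**3 = 5**3 = 125)
a*U = 125*3938 = 492250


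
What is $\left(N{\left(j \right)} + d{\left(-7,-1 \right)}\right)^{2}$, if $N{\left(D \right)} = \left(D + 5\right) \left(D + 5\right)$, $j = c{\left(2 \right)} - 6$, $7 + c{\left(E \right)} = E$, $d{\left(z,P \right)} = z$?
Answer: $841$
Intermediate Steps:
$c{\left(E \right)} = -7 + E$
$j = -11$ ($j = \left(-7 + 2\right) - 6 = -5 - 6 = -11$)
$N{\left(D \right)} = \left(5 + D\right)^{2}$ ($N{\left(D \right)} = \left(5 + D\right) \left(5 + D\right) = \left(5 + D\right)^{2}$)
$\left(N{\left(j \right)} + d{\left(-7,-1 \right)}\right)^{2} = \left(\left(5 - 11\right)^{2} - 7\right)^{2} = \left(\left(-6\right)^{2} - 7\right)^{2} = \left(36 - 7\right)^{2} = 29^{2} = 841$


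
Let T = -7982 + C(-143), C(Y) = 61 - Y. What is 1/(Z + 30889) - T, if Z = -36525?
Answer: 43836807/5636 ≈ 7778.0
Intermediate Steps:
T = -7778 (T = -7982 + (61 - 1*(-143)) = -7982 + (61 + 143) = -7982 + 204 = -7778)
1/(Z + 30889) - T = 1/(-36525 + 30889) - 1*(-7778) = 1/(-5636) + 7778 = -1/5636 + 7778 = 43836807/5636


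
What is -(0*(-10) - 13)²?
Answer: -169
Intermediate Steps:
-(0*(-10) - 13)² = -(0 - 13)² = -1*(-13)² = -1*169 = -169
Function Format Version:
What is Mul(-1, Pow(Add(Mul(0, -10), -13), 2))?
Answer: -169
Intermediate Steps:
Mul(-1, Pow(Add(Mul(0, -10), -13), 2)) = Mul(-1, Pow(Add(0, -13), 2)) = Mul(-1, Pow(-13, 2)) = Mul(-1, 169) = -169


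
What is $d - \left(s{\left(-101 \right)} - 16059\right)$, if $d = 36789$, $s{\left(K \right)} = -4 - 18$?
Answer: $52870$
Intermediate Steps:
$s{\left(K \right)} = -22$
$d - \left(s{\left(-101 \right)} - 16059\right) = 36789 - \left(-22 - 16059\right) = 36789 - -16081 = 36789 + 16081 = 52870$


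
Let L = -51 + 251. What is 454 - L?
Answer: 254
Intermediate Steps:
L = 200
454 - L = 454 - 1*200 = 454 - 200 = 254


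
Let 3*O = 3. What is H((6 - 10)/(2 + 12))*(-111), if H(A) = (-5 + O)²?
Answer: -1776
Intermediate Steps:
O = 1 (O = (⅓)*3 = 1)
H(A) = 16 (H(A) = (-5 + 1)² = (-4)² = 16)
H((6 - 10)/(2 + 12))*(-111) = 16*(-111) = -1776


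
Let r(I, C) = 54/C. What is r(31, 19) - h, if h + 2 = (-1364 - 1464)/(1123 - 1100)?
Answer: 55848/437 ≈ 127.80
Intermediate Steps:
h = -2874/23 (h = -2 + (-1364 - 1464)/(1123 - 1100) = -2 - 2828/23 = -2874/23 ≈ -124.96)
r(31, 19) - h = 54/19 - 1*(-2874/23) = 54*(1/19) + 2874/23 = 54/19 + 2874/23 = 55848/437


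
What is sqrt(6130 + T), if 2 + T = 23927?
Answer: sqrt(30055) ≈ 173.36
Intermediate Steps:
T = 23925 (T = -2 + 23927 = 23925)
sqrt(6130 + T) = sqrt(6130 + 23925) = sqrt(30055)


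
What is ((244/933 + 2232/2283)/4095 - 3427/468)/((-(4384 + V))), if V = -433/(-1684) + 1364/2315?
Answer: 16599445796269543/9940258128310263117 ≈ 0.0016699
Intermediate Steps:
V = 3299371/3898460 (V = -433*(-1/1684) + 1364*(1/2315) = 433/1684 + 1364/2315 = 3299371/3898460 ≈ 0.84633)
((244/933 + 2232/2283)/4095 - 3427/468)/((-(4384 + V))) = ((244/933 + 2232/2283)/4095 - 3427/468)/((-(4384 + 3299371/3898460))) = ((244*(1/933) + 2232*(1/2283))*(1/4095) - 3427*1/468)/((-1*17094148011/3898460)) = ((244/933 + 744/761)*(1/4095) - 3427/468)/(-17094148011/3898460) = ((879836/710013)*(1/4095) - 3427/468)*(-3898460/17094148011) = (879836/2907503235 - 3427/468)*(-3898460/17094148011) = -85158989941/11630012940*(-3898460/17094148011) = 16599445796269543/9940258128310263117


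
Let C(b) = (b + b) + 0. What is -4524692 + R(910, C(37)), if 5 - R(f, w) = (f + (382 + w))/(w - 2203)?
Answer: -9633057257/2129 ≈ -4.5247e+6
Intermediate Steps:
C(b) = 2*b (C(b) = 2*b + 0 = 2*b)
R(f, w) = 5 - (382 + f + w)/(-2203 + w) (R(f, w) = 5 - (f + (382 + w))/(w - 2203) = 5 - (382 + f + w)/(-2203 + w))
-4524692 + R(910, C(37)) = -4524692 + (-11397 - 1*910 + 4*(2*37))/(-2203 + 2*37) = -4524692 + (-11397 - 910 + 4*74)/(-2203 + 74) = -4524692 + (-11397 - 910 + 296)/(-2129) = -4524692 - 1/2129*(-12011) = -4524692 + 12011/2129 = -9633057257/2129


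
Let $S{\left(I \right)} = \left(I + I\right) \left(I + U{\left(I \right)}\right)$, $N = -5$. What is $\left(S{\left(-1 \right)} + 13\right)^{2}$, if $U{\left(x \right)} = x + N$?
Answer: $729$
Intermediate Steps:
$U{\left(x \right)} = -5 + x$ ($U{\left(x \right)} = x - 5 = -5 + x$)
$S{\left(I \right)} = 2 I \left(-5 + 2 I\right)$ ($S{\left(I \right)} = \left(I + I\right) \left(I + \left(-5 + I\right)\right) = 2 I \left(-5 + 2 I\right)$)
$\left(S{\left(-1 \right)} + 13\right)^{2} = \left(2 \left(-1\right) \left(-5 + 2 \left(-1\right)\right) + 13\right)^{2} = \left(2 \left(-1\right) \left(-5 - 2\right) + 13\right)^{2} = \left(2 \left(-1\right) \left(-7\right) + 13\right)^{2} = \left(14 + 13\right)^{2} = 27^{2} = 729$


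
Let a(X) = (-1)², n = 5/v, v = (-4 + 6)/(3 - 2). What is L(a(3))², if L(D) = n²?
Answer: 625/16 ≈ 39.063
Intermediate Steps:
v = 2 (v = 2/1 = 2*1 = 2)
n = 5/2 ≈ 2.5000
a(X) = 1
L(D) = 25/4 (L(D) = (5/2)² = 25/4)
L(a(3))² = (25/4)² = 625/16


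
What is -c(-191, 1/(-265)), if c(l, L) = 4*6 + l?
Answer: 167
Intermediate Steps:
c(l, L) = 24 + l
-c(-191, 1/(-265)) = -(24 - 191) = -1*(-167) = 167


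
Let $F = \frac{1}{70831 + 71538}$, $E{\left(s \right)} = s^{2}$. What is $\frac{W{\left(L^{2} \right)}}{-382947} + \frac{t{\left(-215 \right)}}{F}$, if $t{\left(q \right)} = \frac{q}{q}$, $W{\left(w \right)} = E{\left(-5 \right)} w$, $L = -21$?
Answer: $\frac{18173256806}{127649} \approx 1.4237 \cdot 10^{5}$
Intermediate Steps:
$F = \frac{1}{142369} \approx 7.024 \cdot 10^{-6}$
$W{\left(w \right)} = 25 w$ ($W{\left(w \right)} = \left(-5\right)^{2} w = 25 w$)
$t{\left(q \right)} = 1$
$\frac{W{\left(L^{2} \right)}}{-382947} + \frac{t{\left(-215 \right)}}{F} = \frac{25 \left(-21\right)^{2}}{-382947} + 1 \frac{1}{\frac{1}{142369}} = 25 \cdot 441 \left(- \frac{1}{382947}\right) + 1 \cdot 142369 = 11025 \left(- \frac{1}{382947}\right) + 142369 = - \frac{3675}{127649} + 142369 = \frac{18173256806}{127649}$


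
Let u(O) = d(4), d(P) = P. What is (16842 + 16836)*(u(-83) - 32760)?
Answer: -1103156568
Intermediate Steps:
u(O) = 4
(16842 + 16836)*(u(-83) - 32760) = (16842 + 16836)*(4 - 32760) = 33678*(-32756) = -1103156568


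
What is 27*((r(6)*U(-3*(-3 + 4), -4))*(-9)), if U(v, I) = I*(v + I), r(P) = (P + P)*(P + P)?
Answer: -979776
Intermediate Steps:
r(P) = 4*P**2 (r(P) = (2*P)*(2*P) = 4*P**2)
U(v, I) = I*(I + v)
27*((r(6)*U(-3*(-3 + 4), -4))*(-9)) = 27*(((4*6**2)*(-4*(-4 - 3*(-3 + 4))))*(-9)) = 27*(((4*36)*(-4*(-4 - 3*1)))*(-9)) = 27*((144*(-4*(-4 - 3)))*(-9)) = 27*((144*(-4*(-7)))*(-9)) = 27*((144*28)*(-9)) = 27*(4032*(-9)) = 27*(-36288) = -979776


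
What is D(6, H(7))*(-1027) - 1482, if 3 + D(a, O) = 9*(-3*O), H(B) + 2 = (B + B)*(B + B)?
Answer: 5381025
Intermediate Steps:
H(B) = -2 + 4*B**2 (H(B) = -2 + (B + B)*(B + B) = -2 + (2*B)*(2*B) = -2 + 4*B**2)
D(a, O) = -3 - 27*O (D(a, O) = -3 + 9*(-3*O) = -3 - 27*O)
D(6, H(7))*(-1027) - 1482 = (-3 - 27*(-2 + 4*7**2))*(-1027) - 1482 = (-3 - 27*(-2 + 4*49))*(-1027) - 1482 = (-3 - 27*(-2 + 196))*(-1027) - 1482 = (-3 - 27*194)*(-1027) - 1482 = (-3 - 5238)*(-1027) - 1482 = -5241*(-1027) - 1482 = 5382507 - 1482 = 5381025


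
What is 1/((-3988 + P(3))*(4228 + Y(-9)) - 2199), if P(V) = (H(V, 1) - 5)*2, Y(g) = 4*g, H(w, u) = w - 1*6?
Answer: -1/16786967 ≈ -5.9570e-8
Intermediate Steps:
H(w, u) = -6 + w (H(w, u) = w - 6 = -6 + w)
P(V) = -22 + 2*V (P(V) = ((-6 + V) - 5)*2 = (-11 + V)*2 = -22 + 2*V)
1/((-3988 + P(3))*(4228 + Y(-9)) - 2199) = 1/((-3988 + (-22 + 2*3))*(4228 + 4*(-9)) - 2199) = 1/((-3988 + (-22 + 6))*(4228 - 36) - 2199) = 1/((-3988 - 16)*4192 - 2199) = 1/(-4004*4192 - 2199) = 1/(-16784768 - 2199) = 1/(-16786967) = -1/16786967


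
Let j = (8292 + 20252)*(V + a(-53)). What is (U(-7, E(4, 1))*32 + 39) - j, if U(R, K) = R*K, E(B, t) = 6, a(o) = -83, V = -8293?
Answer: 239083239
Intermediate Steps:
U(R, K) = K*R
j = -239084544 (j = (8292 + 20252)*(-8293 - 83) = 28544*(-8376) = -239084544)
(U(-7, E(4, 1))*32 + 39) - j = ((6*(-7))*32 + 39) - 1*(-239084544) = (-42*32 + 39) + 239084544 = (-1344 + 39) + 239084544 = -1305 + 239084544 = 239083239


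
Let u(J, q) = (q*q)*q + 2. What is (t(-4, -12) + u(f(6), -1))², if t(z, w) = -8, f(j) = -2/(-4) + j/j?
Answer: 49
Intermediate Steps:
f(j) = 3/2 (f(j) = -2*(-¼) + 1 = ½ + 1 = 3/2)
u(J, q) = 2 + q³ (u(J, q) = q²*q + 2 = q³ + 2 = 2 + q³)
(t(-4, -12) + u(f(6), -1))² = (-8 + (2 + (-1)³))² = (-8 + (2 - 1))² = (-8 + 1)² = (-7)² = 49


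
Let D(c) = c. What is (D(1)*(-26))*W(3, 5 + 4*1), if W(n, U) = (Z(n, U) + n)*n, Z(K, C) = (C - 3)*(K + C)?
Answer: -5850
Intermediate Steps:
Z(K, C) = (-3 + C)*(C + K)
W(n, U) = n*(U² - 3*U - 2*n + U*n) (W(n, U) = ((U² - 3*U - 3*n + U*n) + n)*n = (U² - 3*U - 2*n + U*n)*n = n*(U² - 3*U - 2*n + U*n))
(D(1)*(-26))*W(3, 5 + 4*1) = (1*(-26))*(3*((5 + 4*1)² - 3*(5 + 4*1) - 2*3 + (5 + 4*1)*3)) = -78*((5 + 4)² - 3*(5 + 4) - 6 + (5 + 4)*3) = -78*(9² - 3*9 - 6 + 9*3) = -78*(81 - 27 - 6 + 27) = -78*75 = -26*225 = -5850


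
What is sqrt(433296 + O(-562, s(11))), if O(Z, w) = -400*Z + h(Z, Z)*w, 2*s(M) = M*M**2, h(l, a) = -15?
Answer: sqrt(2592454)/2 ≈ 805.05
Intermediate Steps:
s(M) = M**3/2 (s(M) = (M*M**2)/2 = M**3/2)
O(Z, w) = -400*Z - 15*w
sqrt(433296 + O(-562, s(11))) = sqrt(433296 + (-400*(-562) - 15*11**3/2)) = sqrt(433296 + (224800 - 15*1331/2)) = sqrt(433296 + (224800 - 19965/2)) = sqrt(433296 + 429635/2) = sqrt(1296227/2) = sqrt(2592454)/2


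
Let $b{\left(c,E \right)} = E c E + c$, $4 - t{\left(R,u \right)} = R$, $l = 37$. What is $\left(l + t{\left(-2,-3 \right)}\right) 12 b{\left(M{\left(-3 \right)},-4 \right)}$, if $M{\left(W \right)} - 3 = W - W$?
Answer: $26316$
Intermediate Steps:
$t{\left(R,u \right)} = 4 - R$
$M{\left(W \right)} = 3$ ($M{\left(W \right)} = 3 + \left(W - W\right) = 3 + 0 = 3$)
$b{\left(c,E \right)} = c + c E^{2}$ ($b{\left(c,E \right)} = c E^{2} + c = c + c E^{2}$)
$\left(l + t{\left(-2,-3 \right)}\right) 12 b{\left(M{\left(-3 \right)},-4 \right)} = \left(37 + \left(4 - -2\right)\right) 12 \cdot 3 \left(1 + \left(-4\right)^{2}\right) = \left(37 + \left(4 + 2\right)\right) 12 \cdot 3 \left(1 + 16\right) = \left(37 + 6\right) 12 \cdot 3 \cdot 17 = 43 \cdot 12 \cdot 51 = 516 \cdot 51 = 26316$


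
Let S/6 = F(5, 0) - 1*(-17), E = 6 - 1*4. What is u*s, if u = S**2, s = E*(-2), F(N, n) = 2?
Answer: -51984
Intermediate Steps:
E = 2 (E = 6 - 4 = 2)
s = -4 (s = 2*(-2) = -4)
S = 114 (S = 6*(2 - 1*(-17)) = 6*(2 + 17) = 6*19 = 114)
u = 12996 (u = 114**2 = 12996)
u*s = 12996*(-4) = -51984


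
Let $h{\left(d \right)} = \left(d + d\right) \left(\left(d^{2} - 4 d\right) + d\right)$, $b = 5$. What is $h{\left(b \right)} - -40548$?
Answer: $40648$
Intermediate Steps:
$h{\left(d \right)} = 2 d \left(d^{2} - 3 d\right)$
$h{\left(b \right)} - -40548 = 2 \cdot 5^{2} \left(-3 + 5\right) - -40548 = 2 \cdot 25 \cdot 2 + 40548 = 100 + 40548 = 40648$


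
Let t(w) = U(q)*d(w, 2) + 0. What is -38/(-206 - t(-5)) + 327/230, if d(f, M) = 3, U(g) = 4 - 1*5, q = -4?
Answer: 75121/46690 ≈ 1.6089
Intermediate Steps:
U(g) = -1 (U(g) = 4 - 5 = -1)
t(w) = -3 (t(w) = -1*3 + 0 = -3 + 0 = -3)
-38/(-206 - t(-5)) + 327/230 = -38/(-206 - 1*(-3)) + 327/230 = -38/(-206 + 3) + 327*(1/230) = -38/(-203) + 327/230 = -38*(-1/203) + 327/230 = 38/203 + 327/230 = 75121/46690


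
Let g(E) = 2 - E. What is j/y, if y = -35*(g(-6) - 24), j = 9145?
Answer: 1829/112 ≈ 16.330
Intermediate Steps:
y = 560 (y = -35*((2 - 1*(-6)) - 24) = -35*((2 + 6) - 24) = -35*(8 - 24) = -35*(-16) = 560)
j/y = 9145/560 = 9145*(1/560) = 1829/112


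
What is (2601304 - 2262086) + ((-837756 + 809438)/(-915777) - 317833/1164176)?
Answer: 361648737295748663/1066125604752 ≈ 3.3922e+5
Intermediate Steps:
(2601304 - 2262086) + ((-837756 + 809438)/(-915777) - 317833/1164176) = 339218 + (-28318*(-1/915777) - 317833*1/1164176) = 339218 + (28318/915777 - 317833/1164176) = 339218 - 258097015273/1066125604752 = 361648737295748663/1066125604752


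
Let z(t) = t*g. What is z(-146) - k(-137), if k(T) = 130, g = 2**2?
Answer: -714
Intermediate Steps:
g = 4
z(t) = 4*t (z(t) = t*4 = 4*t)
z(-146) - k(-137) = 4*(-146) - 1*130 = -584 - 130 = -714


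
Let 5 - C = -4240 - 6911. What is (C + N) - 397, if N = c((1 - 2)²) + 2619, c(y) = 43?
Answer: 13421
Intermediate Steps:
C = 11156 (C = 5 - (-4240 - 6911) = 5 - 1*(-11151) = 5 + 11151 = 11156)
N = 2662 (N = 43 + 2619 = 2662)
(C + N) - 397 = (11156 + 2662) - 397 = 13818 - 397 = 13421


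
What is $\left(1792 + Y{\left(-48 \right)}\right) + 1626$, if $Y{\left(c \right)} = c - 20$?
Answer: $3350$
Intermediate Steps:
$Y{\left(c \right)} = -20 + c$
$\left(1792 + Y{\left(-48 \right)}\right) + 1626 = \left(1792 - 68\right) + 1626 = 1724 + 1626 = 3350$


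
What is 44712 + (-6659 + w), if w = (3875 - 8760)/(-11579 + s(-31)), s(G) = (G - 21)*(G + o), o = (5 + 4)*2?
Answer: 414896744/10903 ≈ 38053.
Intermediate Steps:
o = 18 (o = 9*2 = 18)
s(G) = (-21 + G)*(18 + G) (s(G) = (G - 21)*(G + 18) = (-21 + G)*(18 + G))
w = 4885/10903 (w = (3875 - 8760)/(-11579 + (-378 + (-31)**2 - 3*(-31))) = -4885/(-11579 + (-378 + 961 + 93)) = -4885/(-11579 + 676) = -4885/(-10903) = -4885*(-1/10903) = 4885/10903 ≈ 0.44804)
44712 + (-6659 + w) = 44712 + (-6659 + 4885/10903) = 44712 - 72598192/10903 = 414896744/10903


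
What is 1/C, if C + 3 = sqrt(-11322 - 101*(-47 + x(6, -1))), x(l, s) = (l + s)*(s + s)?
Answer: -1/1858 - I*sqrt(5565)/5574 ≈ -0.00053821 - 0.013383*I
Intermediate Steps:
x(l, s) = 2*s*(l + s) (x(l, s) = (l + s)*(2*s) = 2*s*(l + s))
C = -3 + I*sqrt(5565) (C = -3 + sqrt(-11322 - 101*(-47 + 2*(-1)*(6 - 1))) = -3 + sqrt(-11322 - 101*(-47 + 2*(-1)*5)) = -3 + sqrt(-11322 - 101*(-47 - 10)) = -3 + sqrt(-11322 - 101*(-57)) = -3 + sqrt(-11322 + 5757) = -3 + sqrt(-5565) = -3 + I*sqrt(5565) ≈ -3.0 + 74.599*I)
1/C = 1/(-3 + I*sqrt(5565))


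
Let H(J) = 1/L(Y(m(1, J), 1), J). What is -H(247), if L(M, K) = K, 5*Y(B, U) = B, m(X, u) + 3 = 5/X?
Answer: -1/247 ≈ -0.0040486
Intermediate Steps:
m(X, u) = -3 + 5/X
Y(B, U) = B/5
H(J) = 1/J
-H(247) = -1/247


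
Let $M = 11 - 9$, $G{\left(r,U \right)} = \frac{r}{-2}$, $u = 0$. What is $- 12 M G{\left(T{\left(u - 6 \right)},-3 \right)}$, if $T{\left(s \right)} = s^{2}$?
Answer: $432$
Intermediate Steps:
$G{\left(r,U \right)} = - \frac{r}{2}$ ($G{\left(r,U \right)} = r \left(- \frac{1}{2}\right) = - \frac{r}{2}$)
$M = 2$
$- 12 M G{\left(T{\left(u - 6 \right)},-3 \right)} = \left(-12\right) 2 \left(- \frac{\left(0 - 6\right)^{2}}{2}\right) = - 24 \left(- \frac{\left(0 - 6\right)^{2}}{2}\right) = - 24 \left(- \frac{\left(-6\right)^{2}}{2}\right) = - 24 \left(\left(- \frac{1}{2}\right) 36\right) = \left(-24\right) \left(-18\right) = 432$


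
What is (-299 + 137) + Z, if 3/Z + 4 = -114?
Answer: -19119/118 ≈ -162.03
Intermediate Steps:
Z = -3/118 (Z = 3/(-4 - 114) = 3/(-118) = 3*(-1/118) = -3/118 ≈ -0.025424)
(-299 + 137) + Z = (-299 + 137) - 3/118 = -162 - 3/118 = -19119/118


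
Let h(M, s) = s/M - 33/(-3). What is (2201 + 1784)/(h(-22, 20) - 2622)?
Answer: -43835/28731 ≈ -1.5257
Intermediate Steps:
h(M, s) = 11 + s/M (h(M, s) = s/M - 33*(-⅓) = s/M + 11 = 11 + s/M)
(2201 + 1784)/(h(-22, 20) - 2622) = (2201 + 1784)/((11 + 20/(-22)) - 2622) = 3985/((11 + 20*(-1/22)) - 2622) = 3985/((11 - 10/11) - 2622) = 3985/(111/11 - 2622) = 3985/(-28731/11) = 3985*(-11/28731) = -43835/28731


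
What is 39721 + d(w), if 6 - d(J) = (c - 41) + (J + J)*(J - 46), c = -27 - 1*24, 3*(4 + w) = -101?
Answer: 301645/9 ≈ 33516.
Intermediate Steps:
w = -113/3 (w = -4 + (1/3)*(-101) = -4 - 101/3 = -113/3 ≈ -37.667)
c = -51 (c = -27 - 24 = -51)
d(J) = 98 - 2*J*(-46 + J) (d(J) = 6 - ((-51 - 41) + (J + J)*(J - 46)) = 6 - (-92 + (2*J)*(-46 + J)) = 6 - (-92 + 2*J*(-46 + J)) = 6 + (92 - 2*J*(-46 + J)) = 98 - 2*J*(-46 + J))
39721 + d(w) = 39721 + (98 - 2*(-113/3)**2 + 92*(-113/3)) = 39721 + (98 - 2*12769/9 - 10396/3) = 39721 + (98 - 25538/9 - 10396/3) = 39721 - 55844/9 = 301645/9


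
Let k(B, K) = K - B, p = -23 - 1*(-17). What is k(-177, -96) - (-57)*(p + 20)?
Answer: 879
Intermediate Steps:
p = -6 (p = -23 + 17 = -6)
k(-177, -96) - (-57)*(p + 20) = (-96 - 1*(-177)) - (-57)*(-6 + 20) = (-96 + 177) - (-57)*14 = 81 - 1*(-798) = 81 + 798 = 879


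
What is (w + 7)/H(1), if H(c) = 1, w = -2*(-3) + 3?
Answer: 16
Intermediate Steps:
w = 9 (w = 6 + 3 = 9)
(w + 7)/H(1) = (9 + 7)/1 = 16*1 = 16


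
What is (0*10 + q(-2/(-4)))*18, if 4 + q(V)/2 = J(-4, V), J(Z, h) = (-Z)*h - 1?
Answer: -108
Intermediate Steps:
J(Z, h) = -1 - Z*h (J(Z, h) = -Z*h - 1 = -1 - Z*h)
q(V) = -10 + 8*V (q(V) = -8 + 2*(-1 - 1*(-4)*V) = -8 + 2*(-1 + 4*V) = -8 + (-2 + 8*V) = -10 + 8*V)
(0*10 + q(-2/(-4)))*18 = (0*10 + (-10 + 8*(-2/(-4))))*18 = (0 + (-10 + 8*(-2*(-1/4))))*18 = (0 + (-10 + 8*(1/2)))*18 = (0 + (-10 + 4))*18 = (0 - 6)*18 = -6*18 = -108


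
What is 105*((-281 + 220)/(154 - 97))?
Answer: -2135/19 ≈ -112.37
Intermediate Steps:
105*((-281 + 220)/(154 - 97)) = 105*(-61/57) = -2135/19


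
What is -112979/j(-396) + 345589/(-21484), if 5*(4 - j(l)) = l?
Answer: -74877861/54496 ≈ -1374.0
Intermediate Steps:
j(l) = 4 - l/5
-112979/j(-396) + 345589/(-21484) = -112979/(4 - ⅕*(-396)) + 345589/(-21484) = -112979/(4 + 396/5) + 345589*(-1/21484) = -112979/416/5 - 8429/524 = -112979*5/416 - 8429/524 = -564895/416 - 8429/524 = -74877861/54496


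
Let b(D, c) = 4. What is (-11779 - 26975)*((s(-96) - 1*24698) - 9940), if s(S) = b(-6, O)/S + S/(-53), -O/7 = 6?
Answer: 284566003815/212 ≈ 1.3423e+9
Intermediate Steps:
O = -42 (O = -7*6 = -42)
s(S) = 4/S - S/53 (s(S) = 4/S + S/(-53) = 4/S + S*(-1/53) = 4/S - S/53)
(-11779 - 26975)*((s(-96) - 1*24698) - 9940) = (-11779 - 26975)*(((4/(-96) - 1/53*(-96)) - 1*24698) - 9940) = -38754*(((4*(-1/96) + 96/53) - 24698) - 9940) = -38754*(((-1/24 + 96/53) - 24698) - 9940) = -38754*((2251/1272 - 24698) - 9940) = -38754*(-31413605/1272 - 9940) = -38754*(-44057285/1272) = 284566003815/212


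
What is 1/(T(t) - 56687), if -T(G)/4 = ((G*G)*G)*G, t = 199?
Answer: -1/6273013491 ≈ -1.5941e-10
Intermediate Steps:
T(G) = -4*G⁴ (T(G) = -4*(G*G)*G*G = -4*G²*G*G = -4*G³*G = -4*G⁴)
1/(T(t) - 56687) = 1/(-4*199⁴ - 56687) = 1/(-4*1568239201 - 56687) = 1/(-6272956804 - 56687) = 1/(-6273013491) = -1/6273013491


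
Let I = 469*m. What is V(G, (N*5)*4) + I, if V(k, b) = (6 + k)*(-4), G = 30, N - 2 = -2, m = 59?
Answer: 27527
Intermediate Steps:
N = 0 (N = 2 - 2 = 0)
I = 27671 (I = 469*59 = 27671)
V(k, b) = -24 - 4*k
V(G, (N*5)*4) + I = (-24 - 4*30) + 27671 = (-24 - 120) + 27671 = -144 + 27671 = 27527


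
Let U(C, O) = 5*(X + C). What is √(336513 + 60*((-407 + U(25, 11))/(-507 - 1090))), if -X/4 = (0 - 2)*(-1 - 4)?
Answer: √858291969057/1597 ≈ 580.11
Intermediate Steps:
X = -40 (X = -4*(0 - 2)*(-1 - 4) = -(-8)*(-5) = -4*10 = -40)
U(C, O) = -200 + 5*C (U(C, O) = 5*(-40 + C) = -200 + 5*C)
√(336513 + 60*((-407 + U(25, 11))/(-507 - 1090))) = √(336513 + 60*((-407 + (-200 + 5*25))/(-507 - 1090))) = √(336513 + 60*((-407 + (-200 + 125))/(-1597))) = √(336513 + 60*((-407 - 75)*(-1/1597))) = √(336513 + 60*(-482*(-1/1597))) = √(336513 + 60*(482/1597)) = √(336513 + 28920/1597) = √(537440181/1597) = √858291969057/1597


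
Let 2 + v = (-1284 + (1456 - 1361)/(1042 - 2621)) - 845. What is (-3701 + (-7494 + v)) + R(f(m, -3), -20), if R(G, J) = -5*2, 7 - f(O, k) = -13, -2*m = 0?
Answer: -21057639/1579 ≈ -13336.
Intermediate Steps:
m = 0 (m = -1/2*0 = 0)
f(O, k) = 20 (f(O, k) = 7 - 1*(-13) = 7 + 13 = 20)
R(G, J) = -10
v = -3364944/1579 (v = -2 + ((-1284 + (1456 - 1361)/(1042 - 2621)) - 845) = -2 + ((-1284 + 95/(-1579)) - 845) = -2 + ((-1284 + 95*(-1/1579)) - 845) = -2 + ((-1284 - 95/1579) - 845) = -2 + (-2027531/1579 - 845) = -2 - 3361786/1579 = -3364944/1579 ≈ -2131.1)
(-3701 + (-7494 + v)) + R(f(m, -3), -20) = (-3701 + (-7494 - 3364944/1579)) - 10 = (-3701 - 15197970/1579) - 10 = -21041849/1579 - 10 = -21057639/1579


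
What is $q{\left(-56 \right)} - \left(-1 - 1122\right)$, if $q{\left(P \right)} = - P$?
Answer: $1179$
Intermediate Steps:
$q{\left(-56 \right)} - \left(-1 - 1122\right) = \left(-1\right) \left(-56\right) - \left(-1 - 1122\right) = 56 - \left(-1 - 1122\right) = 56 - -1123 = 56 + 1123 = 1179$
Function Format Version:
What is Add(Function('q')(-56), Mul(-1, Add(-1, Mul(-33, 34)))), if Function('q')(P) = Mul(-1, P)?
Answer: 1179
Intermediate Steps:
Add(Function('q')(-56), Mul(-1, Add(-1, Mul(-33, 34)))) = Add(Mul(-1, -56), Mul(-1, Add(-1, Mul(-33, 34)))) = Add(56, Mul(-1, Add(-1, -1122))) = Add(56, Mul(-1, -1123)) = Add(56, 1123) = 1179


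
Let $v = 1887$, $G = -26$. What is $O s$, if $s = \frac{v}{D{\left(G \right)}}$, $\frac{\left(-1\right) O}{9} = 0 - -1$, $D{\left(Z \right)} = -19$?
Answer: $\frac{16983}{19} \approx 893.84$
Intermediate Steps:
$O = -9$ ($O = - 9 \left(0 - -1\right) = - 9 \left(0 + 1\right) = \left(-9\right) 1 = -9$)
$s = - \frac{1887}{19}$ ($s = \frac{1887}{-19} = 1887 \left(- \frac{1}{19}\right) = - \frac{1887}{19} \approx -99.316$)
$O s = \left(-9\right) \left(- \frac{1887}{19}\right) = \frac{16983}{19}$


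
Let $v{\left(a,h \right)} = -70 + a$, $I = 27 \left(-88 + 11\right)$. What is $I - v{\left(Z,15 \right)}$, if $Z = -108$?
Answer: $-1901$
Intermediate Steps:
$I = -2079$ ($I = 27 \left(-77\right) = -2079$)
$I - v{\left(Z,15 \right)} = -2079 - \left(-70 - 108\right) = -2079 - -178 = -2079 + 178 = -1901$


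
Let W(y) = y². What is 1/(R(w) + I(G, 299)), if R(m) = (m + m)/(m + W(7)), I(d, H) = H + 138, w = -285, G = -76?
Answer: 118/51851 ≈ 0.0022758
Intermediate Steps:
I(d, H) = 138 + H
R(m) = 2*m/(49 + m) (R(m) = (m + m)/(m + 7²) = (2*m)/(m + 49) = (2*m)/(49 + m) = 2*m/(49 + m))
1/(R(w) + I(G, 299)) = 1/(2*(-285)/(49 - 285) + (138 + 299)) = 1/(2*(-285)/(-236) + 437) = 1/(2*(-285)*(-1/236) + 437) = 1/(285/118 + 437) = 1/(51851/118) = 118/51851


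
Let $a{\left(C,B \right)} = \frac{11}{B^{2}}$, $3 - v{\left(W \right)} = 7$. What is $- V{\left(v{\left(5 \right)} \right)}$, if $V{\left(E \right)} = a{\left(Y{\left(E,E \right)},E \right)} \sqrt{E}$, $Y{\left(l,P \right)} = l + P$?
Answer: $- \frac{11 i}{8} \approx - 1.375 i$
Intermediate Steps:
$v{\left(W \right)} = -4$ ($v{\left(W \right)} = 3 - 7 = -4$)
$Y{\left(l,P \right)} = P + l$
$a{\left(C,B \right)} = \frac{11}{B^{2}}$
$V{\left(E \right)} = \frac{11}{E^{\frac{3}{2}}}$ ($V{\left(E \right)} = \frac{11}{E^{2}} \sqrt{E} = \frac{11}{E^{\frac{3}{2}}}$)
$- V{\left(v{\left(5 \right)} \right)} = - \frac{11}{\left(-8\right) i} = - 11 \frac{i}{8} = - \frac{11 i}{8}$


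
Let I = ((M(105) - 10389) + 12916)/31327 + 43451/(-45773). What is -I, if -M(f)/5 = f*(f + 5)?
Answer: 3888911856/1433930771 ≈ 2.7121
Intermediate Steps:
M(f) = -5*f*(5 + f) (M(f) = -5*f*(f + 5) = -5*f*(5 + f))
I = -3888911856/1433930771 (I = ((-5*105*(5 + 105) - 10389) + 12916)/31327 + 43451/(-45773) = ((-5*105*110 - 10389) + 12916)*(1/31327) + 43451*(-1/45773) = ((-57750 - 10389) + 12916)*(1/31327) - 43451/45773 = (-68139 + 12916)*(1/31327) - 43451/45773 = -55223*1/31327 - 43451/45773 = -55223/31327 - 43451/45773 = -3888911856/1433930771 ≈ -2.7121)
-I = -1*(-3888911856/1433930771) = 3888911856/1433930771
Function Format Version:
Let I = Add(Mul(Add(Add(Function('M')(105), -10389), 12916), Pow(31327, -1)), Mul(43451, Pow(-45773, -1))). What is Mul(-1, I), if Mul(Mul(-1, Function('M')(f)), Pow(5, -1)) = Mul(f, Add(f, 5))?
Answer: Rational(3888911856, 1433930771) ≈ 2.7121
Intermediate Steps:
Function('M')(f) = Mul(-5, f, Add(5, f)) (Function('M')(f) = Mul(-5, Mul(f, Add(f, 5))) = Mul(-5, Mul(f, Add(5, f))) = Mul(-5, f, Add(5, f)))
I = Rational(-3888911856, 1433930771) (I = Add(Mul(Add(Add(Mul(-5, 105, Add(5, 105)), -10389), 12916), Pow(31327, -1)), Mul(43451, Pow(-45773, -1))) = Add(Mul(Add(Add(Mul(-5, 105, 110), -10389), 12916), Rational(1, 31327)), Mul(43451, Rational(-1, 45773))) = Add(Mul(Add(Add(-57750, -10389), 12916), Rational(1, 31327)), Rational(-43451, 45773)) = Add(Mul(Add(-68139, 12916), Rational(1, 31327)), Rational(-43451, 45773)) = Add(Mul(-55223, Rational(1, 31327)), Rational(-43451, 45773)) = Add(Rational(-55223, 31327), Rational(-43451, 45773)) = Rational(-3888911856, 1433930771) ≈ -2.7121)
Mul(-1, I) = Mul(-1, Rational(-3888911856, 1433930771)) = Rational(3888911856, 1433930771)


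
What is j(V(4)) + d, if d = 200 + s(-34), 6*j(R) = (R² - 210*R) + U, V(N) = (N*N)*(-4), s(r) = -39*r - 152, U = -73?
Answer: 8569/2 ≈ 4284.5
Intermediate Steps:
s(r) = -152 - 39*r
V(N) = -4*N² (V(N) = N²*(-4) = -4*N²)
j(R) = -73/6 - 35*R + R²/6 (j(R) = ((R² - 210*R) - 73)/6 = (-73 + R² - 210*R)/6 = -73/6 - 35*R + R²/6)
d = 1374 (d = 200 + (-152 - 39*(-34)) = 200 + (-152 + 1326) = 200 + 1174 = 1374)
j(V(4)) + d = (-73/6 - (-140)*4² + (-4*4²)²/6) + 1374 = (-73/6 - (-140)*16 + (-4*16)²/6) + 1374 = (-73/6 - 35*(-64) + (⅙)*(-64)²) + 1374 = (-73/6 + 2240 + (⅙)*4096) + 1374 = (-73/6 + 2240 + 2048/3) + 1374 = 5821/2 + 1374 = 8569/2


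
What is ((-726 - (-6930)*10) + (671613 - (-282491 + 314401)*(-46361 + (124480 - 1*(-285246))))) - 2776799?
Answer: -11597013762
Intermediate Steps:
((-726 - (-6930)*10) + (671613 - (-282491 + 314401)*(-46361 + (124480 - 1*(-285246))))) - 2776799 = ((-726 - 90*(-770)) + (671613 - 31910*(-46361 + (124480 + 285246)))) - 2776799 = ((-726 + 69300) + (671613 - 31910*(-46361 + 409726))) - 2776799 = (68574 + (671613 - 31910*363365)) - 2776799 = (68574 + (671613 - 1*11594977150)) - 2776799 = (68574 + (671613 - 11594977150)) - 2776799 = (68574 - 11594305537) - 2776799 = -11594236963 - 2776799 = -11597013762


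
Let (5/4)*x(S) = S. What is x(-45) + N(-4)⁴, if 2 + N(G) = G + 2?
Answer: 220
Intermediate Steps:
N(G) = G (N(G) = -2 + (G + 2) = -2 + (2 + G) = G)
x(S) = 4*S/5
x(-45) + N(-4)⁴ = (⅘)*(-45) + (-4)⁴ = -36 + 256 = 220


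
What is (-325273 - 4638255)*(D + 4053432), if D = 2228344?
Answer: -31179771065728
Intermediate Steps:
(-325273 - 4638255)*(D + 4053432) = (-325273 - 4638255)*(2228344 + 4053432) = -4963528*6281776 = -31179771065728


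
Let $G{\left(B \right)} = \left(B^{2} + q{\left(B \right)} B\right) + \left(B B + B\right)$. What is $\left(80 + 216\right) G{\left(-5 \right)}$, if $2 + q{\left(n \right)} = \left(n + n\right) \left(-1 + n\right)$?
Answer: $-72520$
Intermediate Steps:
$q{\left(n \right)} = -2 + 2 n \left(-1 + n\right)$ ($q{\left(n \right)} = -2 + \left(n + n\right) \left(-1 + n\right) = -2 + 2 n \left(-1 + n\right)$)
$G{\left(B \right)} = B + 2 B^{2} + B \left(-2 - 2 B + 2 B^{2}\right)$ ($G{\left(B \right)} = \left(B^{2} + \left(-2 - 2 B + 2 B^{2}\right) B\right) + \left(B B + B\right) = \left(B^{2} + B \left(-2 - 2 B + 2 B^{2}\right)\right) + \left(B^{2} + B\right) = \left(B^{2} + B \left(-2 - 2 B + 2 B^{2}\right)\right) + \left(B + B^{2}\right) = B + 2 B^{2} + B \left(-2 - 2 B + 2 B^{2}\right)$)
$\left(80 + 216\right) G{\left(-5 \right)} = \left(80 + 216\right) \left(\left(-1\right) \left(-5\right) + 2 \left(-5\right)^{3}\right) = 296 \left(5 + 2 \left(-125\right)\right) = 296 \left(5 - 250\right) = 296 \left(-245\right) = -72520$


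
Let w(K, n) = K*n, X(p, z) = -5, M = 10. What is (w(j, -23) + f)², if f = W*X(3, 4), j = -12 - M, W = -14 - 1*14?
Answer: 417316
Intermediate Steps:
W = -28 (W = -14 - 14 = -28)
j = -22 (j = -12 - 1*10 = -12 - 10 = -22)
f = 140 (f = -28*(-5) = 140)
(w(j, -23) + f)² = (-22*(-23) + 140)² = (506 + 140)² = 646² = 417316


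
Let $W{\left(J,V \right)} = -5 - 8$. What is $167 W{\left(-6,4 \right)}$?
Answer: $-2171$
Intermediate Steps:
$W{\left(J,V \right)} = -13$ ($W{\left(J,V \right)} = -5 - 8 = -13$)
$167 W{\left(-6,4 \right)} = 167 \left(-13\right) = -2171$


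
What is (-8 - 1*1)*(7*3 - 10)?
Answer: -99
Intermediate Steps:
(-8 - 1*1)*(7*3 - 10) = (-8 - 1)*(21 - 10) = -9*11 = -99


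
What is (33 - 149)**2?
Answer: 13456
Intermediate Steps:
(33 - 149)**2 = (-116)**2 = 13456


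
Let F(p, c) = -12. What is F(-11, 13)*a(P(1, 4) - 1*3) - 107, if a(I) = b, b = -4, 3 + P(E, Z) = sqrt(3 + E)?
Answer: -59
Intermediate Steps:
P(E, Z) = -3 + sqrt(3 + E)
a(I) = -4
F(-11, 13)*a(P(1, 4) - 1*3) - 107 = -12*(-4) - 107 = 48 - 107 = -59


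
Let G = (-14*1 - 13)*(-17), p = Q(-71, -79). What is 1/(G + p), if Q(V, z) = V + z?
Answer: 1/309 ≈ 0.0032362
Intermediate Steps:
p = -150 (p = -71 - 79 = -150)
G = 459 (G = (-14 - 13)*(-17) = -27*(-17) = 459)
1/(G + p) = 1/(459 - 150) = 1/309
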